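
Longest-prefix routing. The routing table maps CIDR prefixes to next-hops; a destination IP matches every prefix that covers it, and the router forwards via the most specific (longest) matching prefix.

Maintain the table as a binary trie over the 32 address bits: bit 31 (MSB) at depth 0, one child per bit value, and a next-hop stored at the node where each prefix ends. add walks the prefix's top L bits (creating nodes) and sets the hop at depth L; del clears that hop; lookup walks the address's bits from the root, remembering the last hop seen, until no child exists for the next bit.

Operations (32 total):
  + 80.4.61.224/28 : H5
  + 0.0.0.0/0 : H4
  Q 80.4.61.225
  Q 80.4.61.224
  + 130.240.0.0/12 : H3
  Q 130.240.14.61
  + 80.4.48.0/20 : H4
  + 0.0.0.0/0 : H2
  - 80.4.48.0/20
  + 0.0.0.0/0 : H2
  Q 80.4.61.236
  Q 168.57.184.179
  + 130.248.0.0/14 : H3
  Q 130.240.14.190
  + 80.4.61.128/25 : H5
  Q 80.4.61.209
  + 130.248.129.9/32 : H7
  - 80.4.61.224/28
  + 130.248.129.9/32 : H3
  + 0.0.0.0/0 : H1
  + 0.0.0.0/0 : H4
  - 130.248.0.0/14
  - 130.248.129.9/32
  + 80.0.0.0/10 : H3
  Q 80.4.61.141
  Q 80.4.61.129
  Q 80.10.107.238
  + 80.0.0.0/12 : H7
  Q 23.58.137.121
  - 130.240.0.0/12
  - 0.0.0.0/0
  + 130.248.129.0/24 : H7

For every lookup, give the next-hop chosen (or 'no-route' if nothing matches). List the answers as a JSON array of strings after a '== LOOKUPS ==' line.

Trace:
  add 80.4.61.224/28 -> H5 at depth 28
  add 0.0.0.0/0 -> H4 at depth 0
  Q 80.4.61.225: descend 0101000000000100001111011110 ; hops seen [H4,H5] ; pick H5
  Q 80.4.61.224: descend 0101000000000100001111011110 ; hops seen [H4,H5] ; pick H5
  add 130.240.0.0/12 -> H3 at depth 12
  Q 130.240.14.61: descend 100000101111 ; hops seen [H4,H3] ; pick H3
  add 80.4.48.0/20 -> H4 at depth 20
  add 0.0.0.0/0 -> H2 at depth 0
  - 80.4.48.0/20 clear@20
  add 0.0.0.0/0 -> H2 at depth 0
  Q 80.4.61.236: descend 0101000000000100001111011110 ; hops seen [H2,H5] ; pick H5
  Q 168.57.184.179: descend 10 ; hops seen [H2] ; pick H2
  add 130.248.0.0/14 -> H3 at depth 14
  Q 130.240.14.190: descend 100000101111 ; hops seen [H2,H3] ; pick H3
  add 80.4.61.128/25 -> H5 at depth 25
  Q 80.4.61.209: descend 01010000000001000011110111 ; hops seen [H2,H5] ; pick H5
  add 130.248.129.9/32 -> H7 at depth 32
  - 80.4.61.224/28 clear@28
  add 130.248.129.9/32 -> H3 at depth 32
  add 0.0.0.0/0 -> H1 at depth 0
  add 0.0.0.0/0 -> H4 at depth 0
  - 130.248.0.0/14 clear@14
  - 130.248.129.9/32 clear@32
  add 80.0.0.0/10 -> H3 at depth 10
  Q 80.4.61.141: descend 0101000000000100001111011 ; hops seen [H4,H3,H5] ; pick H5
  Q 80.4.61.129: descend 0101000000000100001111011 ; hops seen [H4,H3,H5] ; pick H5
  Q 80.10.107.238: descend 010100000000 ; hops seen [H4,H3] ; pick H3
  add 80.0.0.0/12 -> H7 at depth 12
  Q 23.58.137.121: descend 0 ; hops seen [H4] ; pick H4
  - 130.240.0.0/12 clear@12
  - 0.0.0.0/0 clear@0
  add 130.248.129.0/24 -> H7 at depth 24

== LOOKUPS ==
["H5","H5","H3","H5","H2","H3","H5","H5","H5","H3","H4"]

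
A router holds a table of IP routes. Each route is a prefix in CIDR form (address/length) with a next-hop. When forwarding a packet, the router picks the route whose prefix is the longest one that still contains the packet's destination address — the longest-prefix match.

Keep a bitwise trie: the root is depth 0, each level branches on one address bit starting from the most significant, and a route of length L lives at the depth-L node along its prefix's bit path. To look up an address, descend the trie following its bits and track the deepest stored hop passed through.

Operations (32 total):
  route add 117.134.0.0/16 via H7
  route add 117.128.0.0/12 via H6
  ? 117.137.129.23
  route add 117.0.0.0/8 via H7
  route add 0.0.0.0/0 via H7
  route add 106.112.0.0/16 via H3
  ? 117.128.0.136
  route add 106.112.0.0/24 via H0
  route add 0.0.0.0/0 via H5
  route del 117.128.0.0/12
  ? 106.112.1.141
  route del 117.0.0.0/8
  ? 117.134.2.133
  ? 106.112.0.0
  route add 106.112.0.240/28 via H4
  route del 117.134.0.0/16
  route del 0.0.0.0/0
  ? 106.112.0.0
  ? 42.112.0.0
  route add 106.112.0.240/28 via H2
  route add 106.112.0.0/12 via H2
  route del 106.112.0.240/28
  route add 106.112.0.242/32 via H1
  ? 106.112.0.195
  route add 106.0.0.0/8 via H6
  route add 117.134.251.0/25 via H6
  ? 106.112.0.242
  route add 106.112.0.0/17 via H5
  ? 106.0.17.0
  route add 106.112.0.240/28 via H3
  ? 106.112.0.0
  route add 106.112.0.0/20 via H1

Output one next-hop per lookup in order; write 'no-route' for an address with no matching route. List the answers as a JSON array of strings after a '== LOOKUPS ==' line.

Apply in order:
  + 117.134.0.0/16 (H7) depth=16
  + 117.128.0.0/12 (H6) depth=12
  lookup 117.137.129.23: bits 011101011000 walk d0:-→d1:-→d2:-→d3:-→d4:-→d5:-→d6:-→d7:-→d8:-→d9:-→d10:-→d11:-→d12:H6 -> H6
  + 117.0.0.0/8 (H7) depth=8
  + 0.0.0.0/0 (H7) depth=0
  + 106.112.0.0/16 (H3) depth=16
  lookup 117.128.0.136: bits 0111010110000 walk d0:H7→d1:-→d2:-→d3:-→d4:-→d5:-→d6:-→d7:-→d8:H7→d9:-→d10:-→d11:-→d12:H6→d13:- -> H6
  + 106.112.0.0/24 (H0) depth=24
  + 0.0.0.0/0 (H5) depth=0
  del 117.128.0.0/12 (clear depth 12)
  lookup 106.112.1.141: bits 01101010011100000000000 walk d0:H5→d1:-→d2:-→d3:-→d4:-→d5:-→d6:-→d7:-→d8:-→d9:-→d10:-→d11:-→d12:-→d13:-→d14:-→d15:-→d16:H3→d17:-→d18:-→d19:-→d20:-→d21:-→d22:-→d23:- -> H3
  del 117.0.0.0/8 (clear depth 8)
  lookup 117.134.2.133: bits 0111010110000110 walk d0:H5→d1:-→d2:-→d3:-→d4:-→d5:-→d6:-→d7:-→d8:-→d9:-→d10:-→d11:-→d12:-→d13:-→d14:-→d15:-→d16:H7 -> H7
  lookup 106.112.0.0: bits 011010100111000000000000 walk d0:H5→d1:-→d2:-→d3:-→d4:-→d5:-→d6:-→d7:-→d8:-→d9:-→d10:-→d11:-→d12:-→d13:-→d14:-→d15:-→d16:H3→d17:-→d18:-→d19:-→d20:-→d21:-→d22:-→d23:-→d24:H0 -> H0
  + 106.112.0.240/28 (H4) depth=28
  del 117.134.0.0/16 (clear depth 16)
  del 0.0.0.0/0 (clear depth 0)
  lookup 106.112.0.0: bits 011010100111000000000000 walk d0:-→d1:-→d2:-→d3:-→d4:-→d5:-→d6:-→d7:-→d8:-→d9:-→d10:-→d11:-→d12:-→d13:-→d14:-→d15:-→d16:H3→d17:-→d18:-→d19:-→d20:-→d21:-→d22:-→d23:-→d24:H0 -> H0
  lookup 42.112.0.0: bits 0 walk d0:-→d1:- -> no-route
  + 106.112.0.240/28 (H2) depth=28
  + 106.112.0.0/12 (H2) depth=12
  del 106.112.0.240/28 (clear depth 28)
  + 106.112.0.242/32 (H1) depth=32
  lookup 106.112.0.195: bits 01101010011100000000000011 walk d0:-→d1:-→d2:-→d3:-→d4:-→d5:-→d6:-→d7:-→d8:-→d9:-→d10:-→d11:-→d12:H2→d13:-→d14:-→d15:-→d16:H3→d17:-→d18:-→d19:-→d20:-→d21:-→d22:-→d23:-→d24:H0→d25:-→d26:- -> H0
  + 106.0.0.0/8 (H6) depth=8
  + 117.134.251.0/25 (H6) depth=25
  lookup 106.112.0.242: bits 01101010011100000000000011110010 walk d0:-→d1:-→d2:-→d3:-→d4:-→d5:-→d6:-→d7:-→d8:H6→d9:-→d10:-→d11:-→d12:H2→d13:-→d14:-→d15:-→d16:H3→d17:-→d18:-→d19:-→d20:-→d21:-→d22:-→d23:-→d24:H0→d25:-→d26:-→d27:-→d28:-→d29:-→d30:-→d31:-→d32:H1 -> H1
  + 106.112.0.0/17 (H5) depth=17
  lookup 106.0.17.0: bits 011010100 walk d0:-→d1:-→d2:-→d3:-→d4:-→d5:-→d6:-→d7:-→d8:H6→d9:- -> H6
  + 106.112.0.240/28 (H3) depth=28
  lookup 106.112.0.0: bits 011010100111000000000000 walk d0:-→d1:-→d2:-→d3:-→d4:-→d5:-→d6:-→d7:-→d8:H6→d9:-→d10:-→d11:-→d12:H2→d13:-→d14:-→d15:-→d16:H3→d17:H5→d18:-→d19:-→d20:-→d21:-→d22:-→d23:-→d24:H0 -> H0
  + 106.112.0.0/20 (H1) depth=20

== LOOKUPS ==
["H6","H6","H3","H7","H0","H0","no-route","H0","H1","H6","H0"]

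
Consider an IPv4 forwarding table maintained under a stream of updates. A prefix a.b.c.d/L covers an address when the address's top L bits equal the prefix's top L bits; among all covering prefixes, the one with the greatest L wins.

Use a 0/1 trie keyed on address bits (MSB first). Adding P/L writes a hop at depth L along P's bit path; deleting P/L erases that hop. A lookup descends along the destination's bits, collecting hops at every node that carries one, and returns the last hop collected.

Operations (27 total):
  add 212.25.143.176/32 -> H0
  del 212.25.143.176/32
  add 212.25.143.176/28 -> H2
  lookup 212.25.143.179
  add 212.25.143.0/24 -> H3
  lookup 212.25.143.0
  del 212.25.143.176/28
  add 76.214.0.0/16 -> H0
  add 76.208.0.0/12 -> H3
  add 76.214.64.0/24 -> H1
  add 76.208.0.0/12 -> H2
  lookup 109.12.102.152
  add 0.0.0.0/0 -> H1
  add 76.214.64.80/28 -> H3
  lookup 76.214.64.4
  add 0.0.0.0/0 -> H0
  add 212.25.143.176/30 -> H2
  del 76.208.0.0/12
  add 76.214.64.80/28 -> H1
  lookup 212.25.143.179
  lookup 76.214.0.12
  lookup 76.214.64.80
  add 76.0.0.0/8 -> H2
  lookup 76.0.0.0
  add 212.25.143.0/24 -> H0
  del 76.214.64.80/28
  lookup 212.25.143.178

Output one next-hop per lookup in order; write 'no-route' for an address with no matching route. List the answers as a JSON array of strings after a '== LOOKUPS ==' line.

Process each operation:
  add 212.25.143.176/32 -> H0 at depth 32
  - 212.25.143.176/32 clear@32
  add 212.25.143.176/28 -> H2 at depth 28
  lookup 212.25.143.179: bits 110101000001100110001111101100 walk d0:-→d1:-→d2:-→d3:-→d4:-→d5:-→d6:-→d7:-→d8:-→d9:-→d10:-→d11:-→d12:-→d13:-→d14:-→d15:-→d16:-→d17:-→d18:-→d19:-→d20:-→d21:-→d22:-→d23:-→d24:-→d25:-→d26:-→d27:-→d28:H2→d29:-→d30:- -> H2
  add 212.25.143.0/24 -> H3 at depth 24
  lookup 212.25.143.0: bits 110101000001100110001111 walk d0:-→d1:-→d2:-→d3:-→d4:-→d5:-→d6:-→d7:-→d8:-→d9:-→d10:-→d11:-→d12:-→d13:-→d14:-→d15:-→d16:-→d17:-→d18:-→d19:-→d20:-→d21:-→d22:-→d23:-→d24:H3 -> H3
  - 212.25.143.176/28 clear@28
  add 76.214.0.0/16 -> H0 at depth 16
  add 76.208.0.0/12 -> H3 at depth 12
  add 76.214.64.0/24 -> H1 at depth 24
  add 76.208.0.0/12 -> H2 at depth 12
  lookup 109.12.102.152: bits 01 walk d0:-→d1:-→d2:- -> no-route
  add 0.0.0.0/0 -> H1 at depth 0
  add 76.214.64.80/28 -> H3 at depth 28
  lookup 76.214.64.4: bits 0100110011010110010000000 walk d0:H1→d1:-→d2:-→d3:-→d4:-→d5:-→d6:-→d7:-→d8:-→d9:-→d10:-→d11:-→d12:H2→d13:-→d14:-→d15:-→d16:H0→d17:-→d18:-→d19:-→d20:-→d21:-→d22:-→d23:-→d24:H1→d25:- -> H1
  add 0.0.0.0/0 -> H0 at depth 0
  add 212.25.143.176/30 -> H2 at depth 30
  - 76.208.0.0/12 clear@12
  add 76.214.64.80/28 -> H1 at depth 28
  lookup 212.25.143.179: bits 110101000001100110001111101100 walk d0:H0→d1:-→d2:-→d3:-→d4:-→d5:-→d6:-→d7:-→d8:-→d9:-→d10:-→d11:-→d12:-→d13:-→d14:-→d15:-→d16:-→d17:-→d18:-→d19:-→d20:-→d21:-→d22:-→d23:-→d24:H3→d25:-→d26:-→d27:-→d28:-→d29:-→d30:H2 -> H2
  lookup 76.214.0.12: bits 01001100110101100 walk d0:H0→d1:-→d2:-→d3:-→d4:-→d5:-→d6:-→d7:-→d8:-→d9:-→d10:-→d11:-→d12:-→d13:-→d14:-→d15:-→d16:H0→d17:- -> H0
  lookup 76.214.64.80: bits 0100110011010110010000000101 walk d0:H0→d1:-→d2:-→d3:-→d4:-→d5:-→d6:-→d7:-→d8:-→d9:-→d10:-→d11:-→d12:-→d13:-→d14:-→d15:-→d16:H0→d17:-→d18:-→d19:-→d20:-→d21:-→d22:-→d23:-→d24:H1→d25:-→d26:-→d27:-→d28:H1 -> H1
  add 76.0.0.0/8 -> H2 at depth 8
  lookup 76.0.0.0: bits 01001100 walk d0:H0→d1:-→d2:-→d3:-→d4:-→d5:-→d6:-→d7:-→d8:H2 -> H2
  add 212.25.143.0/24 -> H0 at depth 24
  - 76.214.64.80/28 clear@28
  lookup 212.25.143.178: bits 110101000001100110001111101100 walk d0:H0→d1:-→d2:-→d3:-→d4:-→d5:-→d6:-→d7:-→d8:-→d9:-→d10:-→d11:-→d12:-→d13:-→d14:-→d15:-→d16:-→d17:-→d18:-→d19:-→d20:-→d21:-→d22:-→d23:-→d24:H0→d25:-→d26:-→d27:-→d28:-→d29:-→d30:H2 -> H2

== LOOKUPS ==
["H2","H3","no-route","H1","H2","H0","H1","H2","H2"]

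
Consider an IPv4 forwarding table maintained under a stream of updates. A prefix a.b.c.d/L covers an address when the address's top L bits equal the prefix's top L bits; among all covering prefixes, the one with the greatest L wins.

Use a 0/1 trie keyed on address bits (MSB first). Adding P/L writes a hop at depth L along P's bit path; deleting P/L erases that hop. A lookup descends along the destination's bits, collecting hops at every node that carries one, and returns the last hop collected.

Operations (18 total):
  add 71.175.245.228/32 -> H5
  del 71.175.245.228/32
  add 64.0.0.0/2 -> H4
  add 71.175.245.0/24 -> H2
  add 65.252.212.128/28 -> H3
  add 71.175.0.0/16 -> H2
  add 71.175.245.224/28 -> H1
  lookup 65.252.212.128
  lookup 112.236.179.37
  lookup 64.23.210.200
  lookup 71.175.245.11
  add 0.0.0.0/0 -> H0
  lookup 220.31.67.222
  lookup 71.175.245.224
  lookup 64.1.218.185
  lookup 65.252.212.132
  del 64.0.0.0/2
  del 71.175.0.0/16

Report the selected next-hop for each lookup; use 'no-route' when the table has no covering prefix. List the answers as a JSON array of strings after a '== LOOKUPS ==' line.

Trace:
  add 71.175.245.228/32 -> H5 at depth 32
  - 71.175.245.228/32 clear@32
  add 64.0.0.0/2 -> H4 at depth 2
  add 71.175.245.0/24 -> H2 at depth 24
  add 65.252.212.128/28 -> H3 at depth 28
  add 71.175.0.0/16 -> H2 at depth 16
  add 71.175.245.224/28 -> H1 at depth 28
  ? 65.252.212.128  path d0:-→d1:-→d2:H4→d3:-→d4:-→d5:-→d6:-→d7:-→d8:-→d9:-→d10:-→d11:-→d12:-→d13:-→d14:-→d15:-→d16:-→d17:-→d18:-→d19:-→d20:-→d21:-→d22:-→d23:-→d24:-→d25:-→d26:-→d27:-→d28:H3  best=H3
  ? 112.236.179.37  path d0:-→d1:-→d2:H4  best=H4
  ? 64.23.210.200  path d0:-→d1:-→d2:H4→d3:-→d4:-→d5:-→d6:-→d7:-  best=H4
  ? 71.175.245.11  path d0:-→d1:-→d2:H4→d3:-→d4:-→d5:-→d6:-→d7:-→d8:-→d9:-→d10:-→d11:-→d12:-→d13:-→d14:-→d15:-→d16:H2→d17:-→d18:-→d19:-→d20:-→d21:-→d22:-→d23:-→d24:H2  best=H2
  add 0.0.0.0/0 -> H0 at depth 0
  ? 220.31.67.222  path d0:H0  best=H0
  ? 71.175.245.224  path d0:H0→d1:-→d2:H4→d3:-→d4:-→d5:-→d6:-→d7:-→d8:-→d9:-→d10:-→d11:-→d12:-→d13:-→d14:-→d15:-→d16:H2→d17:-→d18:-→d19:-→d20:-→d21:-→d22:-→d23:-→d24:H2→d25:-→d26:-→d27:-→d28:H1→d29:-  best=H1
  ? 64.1.218.185  path d0:H0→d1:-→d2:H4→d3:-→d4:-→d5:-→d6:-→d7:-  best=H4
  ? 65.252.212.132  path d0:H0→d1:-→d2:H4→d3:-→d4:-→d5:-→d6:-→d7:-→d8:-→d9:-→d10:-→d11:-→d12:-→d13:-→d14:-→d15:-→d16:-→d17:-→d18:-→d19:-→d20:-→d21:-→d22:-→d23:-→d24:-→d25:-→d26:-→d27:-→d28:H3  best=H3
  - 64.0.0.0/2 clear@2
  - 71.175.0.0/16 clear@16

== LOOKUPS ==
["H3","H4","H4","H2","H0","H1","H4","H3"]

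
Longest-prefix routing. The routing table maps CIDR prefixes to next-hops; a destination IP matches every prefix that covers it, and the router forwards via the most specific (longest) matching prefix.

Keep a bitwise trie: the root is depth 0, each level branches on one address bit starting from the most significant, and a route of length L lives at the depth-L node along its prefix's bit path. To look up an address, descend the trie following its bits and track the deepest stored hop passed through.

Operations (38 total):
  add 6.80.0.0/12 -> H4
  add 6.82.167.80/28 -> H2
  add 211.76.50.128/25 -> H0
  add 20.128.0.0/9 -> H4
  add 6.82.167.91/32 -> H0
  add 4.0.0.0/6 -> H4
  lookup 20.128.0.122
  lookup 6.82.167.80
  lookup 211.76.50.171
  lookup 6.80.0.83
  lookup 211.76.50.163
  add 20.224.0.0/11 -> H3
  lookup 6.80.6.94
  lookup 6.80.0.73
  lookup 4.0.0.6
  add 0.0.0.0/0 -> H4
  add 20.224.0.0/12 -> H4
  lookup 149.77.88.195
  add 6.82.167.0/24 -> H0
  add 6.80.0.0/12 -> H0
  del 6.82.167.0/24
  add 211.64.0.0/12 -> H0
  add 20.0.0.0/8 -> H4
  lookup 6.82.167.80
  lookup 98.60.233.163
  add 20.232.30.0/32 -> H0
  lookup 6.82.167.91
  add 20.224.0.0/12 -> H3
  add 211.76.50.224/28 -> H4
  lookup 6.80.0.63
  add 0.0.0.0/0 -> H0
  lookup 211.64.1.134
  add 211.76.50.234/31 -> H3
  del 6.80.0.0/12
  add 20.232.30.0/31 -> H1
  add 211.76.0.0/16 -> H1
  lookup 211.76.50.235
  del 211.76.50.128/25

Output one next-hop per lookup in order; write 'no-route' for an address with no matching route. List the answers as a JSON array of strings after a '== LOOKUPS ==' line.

Process each operation:
  + 6.80.0.0/12 (H4) depth=12
  + 6.82.167.80/28 (H2) depth=28
  + 211.76.50.128/25 (H0) depth=25
  + 20.128.0.0/9 (H4) depth=9
  + 6.82.167.91/32 (H0) depth=32
  + 4.0.0.0/6 (H4) depth=6
  lookup 20.128.0.122: bits 000101001 walk d0:-→d1:-→d2:-→d3:-→d4:-→d5:-→d6:-→d7:-→d8:-→d9:H4 -> H4
  lookup 6.82.167.80: bits 0000011001010010101001110101 walk d0:-→d1:-→d2:-→d3:-→d4:-→d5:-→d6:H4→d7:-→d8:-→d9:-→d10:-→d11:-→d12:H4→d13:-→d14:-→d15:-→d16:-→d17:-→d18:-→d19:-→d20:-→d21:-→d22:-→d23:-→d24:-→d25:-→d26:-→d27:-→d28:H2 -> H2
  lookup 211.76.50.171: bits 1101001101001100001100101 walk d0:-→d1:-→d2:-→d3:-→d4:-→d5:-→d6:-→d7:-→d8:-→d9:-→d10:-→d11:-→d12:-→d13:-→d14:-→d15:-→d16:-→d17:-→d18:-→d19:-→d20:-→d21:-→d22:-→d23:-→d24:-→d25:H0 -> H0
  lookup 6.80.0.83: bits 00000110010100 walk d0:-→d1:-→d2:-→d3:-→d4:-→d5:-→d6:H4→d7:-→d8:-→d9:-→d10:-→d11:-→d12:H4→d13:-→d14:- -> H4
  lookup 211.76.50.163: bits 1101001101001100001100101 walk d0:-→d1:-→d2:-→d3:-→d4:-→d5:-→d6:-→d7:-→d8:-→d9:-→d10:-→d11:-→d12:-→d13:-→d14:-→d15:-→d16:-→d17:-→d18:-→d19:-→d20:-→d21:-→d22:-→d23:-→d24:-→d25:H0 -> H0
  + 20.224.0.0/11 (H3) depth=11
  lookup 6.80.6.94: bits 00000110010100 walk d0:-→d1:-→d2:-→d3:-→d4:-→d5:-→d6:H4→d7:-→d8:-→d9:-→d10:-→d11:-→d12:H4→d13:-→d14:- -> H4
  lookup 6.80.0.73: bits 00000110010100 walk d0:-→d1:-→d2:-→d3:-→d4:-→d5:-→d6:H4→d7:-→d8:-→d9:-→d10:-→d11:-→d12:H4→d13:-→d14:- -> H4
  lookup 4.0.0.6: bits 000001 walk d0:-→d1:-→d2:-→d3:-→d4:-→d5:-→d6:H4 -> H4
  + 0.0.0.0/0 (H4) depth=0
  + 20.224.0.0/12 (H4) depth=12
  lookup 149.77.88.195: bits 1 walk d0:H4→d1:- -> H4
  + 6.82.167.0/24 (H0) depth=24
  + 6.80.0.0/12 (H0) depth=12
  - 6.82.167.0/24 clear@24
  + 211.64.0.0/12 (H0) depth=12
  + 20.0.0.0/8 (H4) depth=8
  lookup 6.82.167.80: bits 0000011001010010101001110101 walk d0:H4→d1:-→d2:-→d3:-→d4:-→d5:-→d6:H4→d7:-→d8:-→d9:-→d10:-→d11:-→d12:H0→d13:-→d14:-→d15:-→d16:-→d17:-→d18:-→d19:-→d20:-→d21:-→d22:-→d23:-→d24:-→d25:-→d26:-→d27:-→d28:H2 -> H2
  lookup 98.60.233.163: bits 0 walk d0:H4→d1:- -> H4
  + 20.232.30.0/32 (H0) depth=32
  lookup 6.82.167.91: bits 00000110010100101010011101011011 walk d0:H4→d1:-→d2:-→d3:-→d4:-→d5:-→d6:H4→d7:-→d8:-→d9:-→d10:-→d11:-→d12:H0→d13:-→d14:-→d15:-→d16:-→d17:-→d18:-→d19:-→d20:-→d21:-→d22:-→d23:-→d24:-→d25:-→d26:-→d27:-→d28:H2→d29:-→d30:-→d31:-→d32:H0 -> H0
  + 20.224.0.0/12 (H3) depth=12
  + 211.76.50.224/28 (H4) depth=28
  lookup 6.80.0.63: bits 00000110010100 walk d0:H4→d1:-→d2:-→d3:-→d4:-→d5:-→d6:H4→d7:-→d8:-→d9:-→d10:-→d11:-→d12:H0→d13:-→d14:- -> H0
  + 0.0.0.0/0 (H0) depth=0
  lookup 211.64.1.134: bits 110100110100 walk d0:H0→d1:-→d2:-→d3:-→d4:-→d5:-→d6:-→d7:-→d8:-→d9:-→d10:-→d11:-→d12:H0 -> H0
  + 211.76.50.234/31 (H3) depth=31
  - 6.80.0.0/12 clear@12
  + 20.232.30.0/31 (H1) depth=31
  + 211.76.0.0/16 (H1) depth=16
  lookup 211.76.50.235: bits 1101001101001100001100101110101 walk d0:H0→d1:-→d2:-→d3:-→d4:-→d5:-→d6:-→d7:-→d8:-→d9:-→d10:-→d11:-→d12:H0→d13:-→d14:-→d15:-→d16:H1→d17:-→d18:-→d19:-→d20:-→d21:-→d22:-→d23:-→d24:-→d25:H0→d26:-→d27:-→d28:H4→d29:-→d30:-→d31:H3 -> H3
  - 211.76.50.128/25 clear@25

== LOOKUPS ==
["H4","H2","H0","H4","H0","H4","H4","H4","H4","H2","H4","H0","H0","H0","H3"]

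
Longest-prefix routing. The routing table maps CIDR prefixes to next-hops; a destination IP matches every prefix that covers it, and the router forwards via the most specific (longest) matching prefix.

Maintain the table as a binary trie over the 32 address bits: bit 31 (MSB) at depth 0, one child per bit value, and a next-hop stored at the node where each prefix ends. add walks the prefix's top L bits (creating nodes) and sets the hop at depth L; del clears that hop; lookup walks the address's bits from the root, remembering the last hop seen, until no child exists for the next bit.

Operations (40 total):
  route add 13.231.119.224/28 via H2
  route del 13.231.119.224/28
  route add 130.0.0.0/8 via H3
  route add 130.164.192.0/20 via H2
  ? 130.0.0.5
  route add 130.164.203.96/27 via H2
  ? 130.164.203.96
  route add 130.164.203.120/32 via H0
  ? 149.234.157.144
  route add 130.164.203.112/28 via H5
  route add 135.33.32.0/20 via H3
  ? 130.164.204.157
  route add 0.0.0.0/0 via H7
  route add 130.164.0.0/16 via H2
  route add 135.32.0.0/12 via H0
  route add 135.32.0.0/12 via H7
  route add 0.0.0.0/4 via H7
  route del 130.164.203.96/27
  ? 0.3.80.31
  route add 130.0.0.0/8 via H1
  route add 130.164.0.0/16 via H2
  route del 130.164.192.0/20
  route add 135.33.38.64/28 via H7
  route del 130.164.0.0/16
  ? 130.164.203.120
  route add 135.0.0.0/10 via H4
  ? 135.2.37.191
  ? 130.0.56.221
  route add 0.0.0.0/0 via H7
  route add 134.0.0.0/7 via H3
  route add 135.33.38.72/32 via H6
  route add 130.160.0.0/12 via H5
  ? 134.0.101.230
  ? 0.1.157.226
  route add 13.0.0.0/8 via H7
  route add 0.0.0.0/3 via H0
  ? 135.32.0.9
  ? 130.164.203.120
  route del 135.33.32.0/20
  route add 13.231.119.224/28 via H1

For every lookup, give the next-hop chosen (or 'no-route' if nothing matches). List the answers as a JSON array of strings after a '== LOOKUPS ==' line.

Trace:
  + 13.231.119.224/28 (H2) depth=28
  del 13.231.119.224/28 (clear depth 28)
  + 130.0.0.0/8 (H3) depth=8
  + 130.164.192.0/20 (H2) depth=20
  ? 130.0.0.5  path d0:-→d1:-→d2:-→d3:-→d4:-→d5:-→d6:-→d7:-→d8:H3  best=H3
  + 130.164.203.96/27 (H2) depth=27
  ? 130.164.203.96  path d0:-→d1:-→d2:-→d3:-→d4:-→d5:-→d6:-→d7:-→d8:H3→d9:-→d10:-→d11:-→d12:-→d13:-→d14:-→d15:-→d16:-→d17:-→d18:-→d19:-→d20:H2→d21:-→d22:-→d23:-→d24:-→d25:-→d26:-→d27:H2  best=H2
  + 130.164.203.120/32 (H0) depth=32
  ? 149.234.157.144  path d0:-→d1:-→d2:-→d3:-  best=no-route
  + 130.164.203.112/28 (H5) depth=28
  + 135.33.32.0/20 (H3) depth=20
  ? 130.164.204.157  path d0:-→d1:-→d2:-→d3:-→d4:-→d5:-→d6:-→d7:-→d8:H3→d9:-→d10:-→d11:-→d12:-→d13:-→d14:-→d15:-→d16:-→d17:-→d18:-→d19:-→d20:H2→d21:-  best=H2
  + 0.0.0.0/0 (H7) depth=0
  + 130.164.0.0/16 (H2) depth=16
  + 135.32.0.0/12 (H0) depth=12
  + 135.32.0.0/12 (H7) depth=12
  + 0.0.0.0/4 (H7) depth=4
  del 130.164.203.96/27 (clear depth 27)
  ? 0.3.80.31  path d0:H7→d1:-→d2:-→d3:-→d4:H7  best=H7
  + 130.0.0.0/8 (H1) depth=8
  + 130.164.0.0/16 (H2) depth=16
  del 130.164.192.0/20 (clear depth 20)
  + 135.33.38.64/28 (H7) depth=28
  del 130.164.0.0/16 (clear depth 16)
  ? 130.164.203.120  path d0:H7→d1:-→d2:-→d3:-→d4:-→d5:-→d6:-→d7:-→d8:H1→d9:-→d10:-→d11:-→d12:-→d13:-→d14:-→d15:-→d16:-→d17:-→d18:-→d19:-→d20:-→d21:-→d22:-→d23:-→d24:-→d25:-→d26:-→d27:-→d28:H5→d29:-→d30:-→d31:-→d32:H0  best=H0
  + 135.0.0.0/10 (H4) depth=10
  ? 135.2.37.191  path d0:H7→d1:-→d2:-→d3:-→d4:-→d5:-→d6:-→d7:-→d8:-→d9:-→d10:H4  best=H4
  ? 130.0.56.221  path d0:H7→d1:-→d2:-→d3:-→d4:-→d5:-→d6:-→d7:-→d8:H1  best=H1
  + 0.0.0.0/0 (H7) depth=0
  + 134.0.0.0/7 (H3) depth=7
  + 135.33.38.72/32 (H6) depth=32
  + 130.160.0.0/12 (H5) depth=12
  ? 134.0.101.230  path d0:H7→d1:-→d2:-→d3:-→d4:-→d5:-→d6:-→d7:H3  best=H3
  ? 0.1.157.226  path d0:H7→d1:-→d2:-→d3:-→d4:H7  best=H7
  + 13.0.0.0/8 (H7) depth=8
  + 0.0.0.0/3 (H0) depth=3
  ? 135.32.0.9  path d0:H7→d1:-→d2:-→d3:-→d4:-→d5:-→d6:-→d7:H3→d8:-→d9:-→d10:H4→d11:-→d12:H7→d13:-→d14:-→d15:-  best=H7
  ? 130.164.203.120  path d0:H7→d1:-→d2:-→d3:-→d4:-→d5:-→d6:-→d7:-→d8:H1→d9:-→d10:-→d11:-→d12:H5→d13:-→d14:-→d15:-→d16:-→d17:-→d18:-→d19:-→d20:-→d21:-→d22:-→d23:-→d24:-→d25:-→d26:-→d27:-→d28:H5→d29:-→d30:-→d31:-→d32:H0  best=H0
  del 135.33.32.0/20 (clear depth 20)
  + 13.231.119.224/28 (H1) depth=28

== LOOKUPS ==
["H3","H2","no-route","H2","H7","H0","H4","H1","H3","H7","H7","H0"]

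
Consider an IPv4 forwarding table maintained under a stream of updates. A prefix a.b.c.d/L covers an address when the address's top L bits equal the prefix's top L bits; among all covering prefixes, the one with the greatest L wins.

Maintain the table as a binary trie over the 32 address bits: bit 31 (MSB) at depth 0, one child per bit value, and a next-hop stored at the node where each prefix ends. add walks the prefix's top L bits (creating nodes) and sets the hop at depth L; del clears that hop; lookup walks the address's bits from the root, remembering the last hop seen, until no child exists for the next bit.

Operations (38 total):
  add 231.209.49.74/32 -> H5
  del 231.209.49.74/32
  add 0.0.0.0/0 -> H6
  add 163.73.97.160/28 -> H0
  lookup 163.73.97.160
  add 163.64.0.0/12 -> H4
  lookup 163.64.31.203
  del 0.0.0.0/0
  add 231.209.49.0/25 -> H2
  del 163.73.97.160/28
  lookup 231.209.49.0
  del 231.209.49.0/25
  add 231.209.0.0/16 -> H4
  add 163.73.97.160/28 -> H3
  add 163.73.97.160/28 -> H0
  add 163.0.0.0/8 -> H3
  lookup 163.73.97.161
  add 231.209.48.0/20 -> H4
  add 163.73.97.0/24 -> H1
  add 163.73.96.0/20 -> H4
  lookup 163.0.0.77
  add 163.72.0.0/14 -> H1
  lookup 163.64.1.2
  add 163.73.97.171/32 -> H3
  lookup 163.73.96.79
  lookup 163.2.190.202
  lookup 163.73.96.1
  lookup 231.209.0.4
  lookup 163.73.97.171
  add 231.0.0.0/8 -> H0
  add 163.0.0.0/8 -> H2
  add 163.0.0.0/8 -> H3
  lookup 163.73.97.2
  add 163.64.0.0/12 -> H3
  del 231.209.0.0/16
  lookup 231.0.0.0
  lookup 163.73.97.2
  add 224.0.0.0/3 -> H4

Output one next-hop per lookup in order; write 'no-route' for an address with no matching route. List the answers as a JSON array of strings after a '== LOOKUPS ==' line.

Process each operation:
  + 231.209.49.74/32 (H5) depth=32
  del 231.209.49.74/32 (clear depth 32)
  + 0.0.0.0/0 (H6) depth=0
  + 163.73.97.160/28 (H0) depth=28
  lookup 163.73.97.160: bits 1010001101001001011000011010 walk d0:H6→d1:-→d2:-→d3:-→d4:-→d5:-→d6:-→d7:-→d8:-→d9:-→d10:-→d11:-→d12:-→d13:-→d14:-→d15:-→d16:-→d17:-→d18:-→d19:-→d20:-→d21:-→d22:-→d23:-→d24:-→d25:-→d26:-→d27:-→d28:H0 -> H0
  + 163.64.0.0/12 (H4) depth=12
  lookup 163.64.31.203: bits 101000110100 walk d0:H6→d1:-→d2:-→d3:-→d4:-→d5:-→d6:-→d7:-→d8:-→d9:-→d10:-→d11:-→d12:H4 -> H4
  del 0.0.0.0/0 (clear depth 0)
  + 231.209.49.0/25 (H2) depth=25
  del 163.73.97.160/28 (clear depth 28)
  lookup 231.209.49.0: bits 1110011111010001001100010 walk d0:-→d1:-→d2:-→d3:-→d4:-→d5:-→d6:-→d7:-→d8:-→d9:-→d10:-→d11:-→d12:-→d13:-→d14:-→d15:-→d16:-→d17:-→d18:-→d19:-→d20:-→d21:-→d22:-→d23:-→d24:-→d25:H2 -> H2
  del 231.209.49.0/25 (clear depth 25)
  + 231.209.0.0/16 (H4) depth=16
  + 163.73.97.160/28 (H3) depth=28
  + 163.73.97.160/28 (H0) depth=28
  + 163.0.0.0/8 (H3) depth=8
  lookup 163.73.97.161: bits 1010001101001001011000011010 walk d0:-→d1:-→d2:-→d3:-→d4:-→d5:-→d6:-→d7:-→d8:H3→d9:-→d10:-→d11:-→d12:H4→d13:-→d14:-→d15:-→d16:-→d17:-→d18:-→d19:-→d20:-→d21:-→d22:-→d23:-→d24:-→d25:-→d26:-→d27:-→d28:H0 -> H0
  + 231.209.48.0/20 (H4) depth=20
  + 163.73.97.0/24 (H1) depth=24
  + 163.73.96.0/20 (H4) depth=20
  lookup 163.0.0.77: bits 101000110 walk d0:-→d1:-→d2:-→d3:-→d4:-→d5:-→d6:-→d7:-→d8:H3→d9:- -> H3
  + 163.72.0.0/14 (H1) depth=14
  lookup 163.64.1.2: bits 101000110100 walk d0:-→d1:-→d2:-→d3:-→d4:-→d5:-→d6:-→d7:-→d8:H3→d9:-→d10:-→d11:-→d12:H4 -> H4
  + 163.73.97.171/32 (H3) depth=32
  lookup 163.73.96.79: bits 10100011010010010110000 walk d0:-→d1:-→d2:-→d3:-→d4:-→d5:-→d6:-→d7:-→d8:H3→d9:-→d10:-→d11:-→d12:H4→d13:-→d14:H1→d15:-→d16:-→d17:-→d18:-→d19:-→d20:H4→d21:-→d22:-→d23:- -> H4
  lookup 163.2.190.202: bits 101000110 walk d0:-→d1:-→d2:-→d3:-→d4:-→d5:-→d6:-→d7:-→d8:H3→d9:- -> H3
  lookup 163.73.96.1: bits 10100011010010010110000 walk d0:-→d1:-→d2:-→d3:-→d4:-→d5:-→d6:-→d7:-→d8:H3→d9:-→d10:-→d11:-→d12:H4→d13:-→d14:H1→d15:-→d16:-→d17:-→d18:-→d19:-→d20:H4→d21:-→d22:-→d23:- -> H4
  lookup 231.209.0.4: bits 111001111101000100 walk d0:-→d1:-→d2:-→d3:-→d4:-→d5:-→d6:-→d7:-→d8:-→d9:-→d10:-→d11:-→d12:-→d13:-→d14:-→d15:-→d16:H4→d17:-→d18:- -> H4
  lookup 163.73.97.171: bits 10100011010010010110000110101011 walk d0:-→d1:-→d2:-→d3:-→d4:-→d5:-→d6:-→d7:-→d8:H3→d9:-→d10:-→d11:-→d12:H4→d13:-→d14:H1→d15:-→d16:-→d17:-→d18:-→d19:-→d20:H4→d21:-→d22:-→d23:-→d24:H1→d25:-→d26:-→d27:-→d28:H0→d29:-→d30:-→d31:-→d32:H3 -> H3
  + 231.0.0.0/8 (H0) depth=8
  + 163.0.0.0/8 (H2) depth=8
  + 163.0.0.0/8 (H3) depth=8
  lookup 163.73.97.2: bits 101000110100100101100001 walk d0:-→d1:-→d2:-→d3:-→d4:-→d5:-→d6:-→d7:-→d8:H3→d9:-→d10:-→d11:-→d12:H4→d13:-→d14:H1→d15:-→d16:-→d17:-→d18:-→d19:-→d20:H4→d21:-→d22:-→d23:-→d24:H1 -> H1
  + 163.64.0.0/12 (H3) depth=12
  del 231.209.0.0/16 (clear depth 16)
  lookup 231.0.0.0: bits 11100111 walk d0:-→d1:-→d2:-→d3:-→d4:-→d5:-→d6:-→d7:-→d8:H0 -> H0
  lookup 163.73.97.2: bits 101000110100100101100001 walk d0:-→d1:-→d2:-→d3:-→d4:-→d5:-→d6:-→d7:-→d8:H3→d9:-→d10:-→d11:-→d12:H3→d13:-→d14:H1→d15:-→d16:-→d17:-→d18:-→d19:-→d20:H4→d21:-→d22:-→d23:-→d24:H1 -> H1
  + 224.0.0.0/3 (H4) depth=3

== LOOKUPS ==
["H0","H4","H2","H0","H3","H4","H4","H3","H4","H4","H3","H1","H0","H1"]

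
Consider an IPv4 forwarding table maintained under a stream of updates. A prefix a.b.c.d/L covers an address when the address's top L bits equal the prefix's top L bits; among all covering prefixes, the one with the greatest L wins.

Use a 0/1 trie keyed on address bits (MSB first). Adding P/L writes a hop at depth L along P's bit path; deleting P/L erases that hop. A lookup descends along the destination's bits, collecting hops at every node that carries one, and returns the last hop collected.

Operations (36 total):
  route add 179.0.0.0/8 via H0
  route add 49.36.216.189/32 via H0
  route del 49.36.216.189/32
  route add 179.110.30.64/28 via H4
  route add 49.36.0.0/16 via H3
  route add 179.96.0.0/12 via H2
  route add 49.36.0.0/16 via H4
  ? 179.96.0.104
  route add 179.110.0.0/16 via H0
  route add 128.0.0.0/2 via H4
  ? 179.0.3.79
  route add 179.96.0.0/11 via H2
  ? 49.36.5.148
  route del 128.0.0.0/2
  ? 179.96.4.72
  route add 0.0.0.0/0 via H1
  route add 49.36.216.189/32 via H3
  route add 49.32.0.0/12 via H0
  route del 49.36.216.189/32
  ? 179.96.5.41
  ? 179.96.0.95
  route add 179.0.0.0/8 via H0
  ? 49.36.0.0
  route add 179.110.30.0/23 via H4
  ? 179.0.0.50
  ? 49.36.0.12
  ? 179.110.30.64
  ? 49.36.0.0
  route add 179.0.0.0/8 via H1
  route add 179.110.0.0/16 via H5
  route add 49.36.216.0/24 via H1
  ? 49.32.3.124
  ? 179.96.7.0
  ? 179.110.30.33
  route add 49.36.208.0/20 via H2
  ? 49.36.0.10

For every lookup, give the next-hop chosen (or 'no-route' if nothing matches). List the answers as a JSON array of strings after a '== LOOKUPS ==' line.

Trace:
  add 179.0.0.0/8 -> H0 at depth 8
  add 49.36.216.189/32 -> H0 at depth 32
  del 49.36.216.189/32 (clear depth 32)
  add 179.110.30.64/28 -> H4 at depth 28
  add 49.36.0.0/16 -> H3 at depth 16
  add 179.96.0.0/12 -> H2 at depth 12
  add 49.36.0.0/16 -> H4 at depth 16
  lookup 179.96.0.104: bits 101100110110 walk d0:-→d1:-→d2:-→d3:-→d4:-→d5:-→d6:-→d7:-→d8:H0→d9:-→d10:-→d11:-→d12:H2 -> H2
  add 179.110.0.0/16 -> H0 at depth 16
  add 128.0.0.0/2 -> H4 at depth 2
  lookup 179.0.3.79: bits 101100110 walk d0:-→d1:-→d2:H4→d3:-→d4:-→d5:-→d6:-→d7:-→d8:H0→d9:- -> H0
  add 179.96.0.0/11 -> H2 at depth 11
  lookup 49.36.5.148: bits 0011000100100100 walk d0:-→d1:-→d2:-→d3:-→d4:-→d5:-→d6:-→d7:-→d8:-→d9:-→d10:-→d11:-→d12:-→d13:-→d14:-→d15:-→d16:H4 -> H4
  del 128.0.0.0/2 (clear depth 2)
  lookup 179.96.4.72: bits 101100110110 walk d0:-→d1:-→d2:-→d3:-→d4:-→d5:-→d6:-→d7:-→d8:H0→d9:-→d10:-→d11:H2→d12:H2 -> H2
  add 0.0.0.0/0 -> H1 at depth 0
  add 49.36.216.189/32 -> H3 at depth 32
  add 49.32.0.0/12 -> H0 at depth 12
  del 49.36.216.189/32 (clear depth 32)
  lookup 179.96.5.41: bits 101100110110 walk d0:H1→d1:-→d2:-→d3:-→d4:-→d5:-→d6:-→d7:-→d8:H0→d9:-→d10:-→d11:H2→d12:H2 -> H2
  lookup 179.96.0.95: bits 101100110110 walk d0:H1→d1:-→d2:-→d3:-→d4:-→d5:-→d6:-→d7:-→d8:H0→d9:-→d10:-→d11:H2→d12:H2 -> H2
  add 179.0.0.0/8 -> H0 at depth 8
  lookup 49.36.0.0: bits 0011000100100100 walk d0:H1→d1:-→d2:-→d3:-→d4:-→d5:-→d6:-→d7:-→d8:-→d9:-→d10:-→d11:-→d12:H0→d13:-→d14:-→d15:-→d16:H4 -> H4
  add 179.110.30.0/23 -> H4 at depth 23
  lookup 179.0.0.50: bits 101100110 walk d0:H1→d1:-→d2:-→d3:-→d4:-→d5:-→d6:-→d7:-→d8:H0→d9:- -> H0
  lookup 49.36.0.12: bits 0011000100100100 walk d0:H1→d1:-→d2:-→d3:-→d4:-→d5:-→d6:-→d7:-→d8:-→d9:-→d10:-→d11:-→d12:H0→d13:-→d14:-→d15:-→d16:H4 -> H4
  lookup 179.110.30.64: bits 1011001101101110000111100100 walk d0:H1→d1:-→d2:-→d3:-→d4:-→d5:-→d6:-→d7:-→d8:H0→d9:-→d10:-→d11:H2→d12:H2→d13:-→d14:-→d15:-→d16:H0→d17:-→d18:-→d19:-→d20:-→d21:-→d22:-→d23:H4→d24:-→d25:-→d26:-→d27:-→d28:H4 -> H4
  lookup 49.36.0.0: bits 0011000100100100 walk d0:H1→d1:-→d2:-→d3:-→d4:-→d5:-→d6:-→d7:-→d8:-→d9:-→d10:-→d11:-→d12:H0→d13:-→d14:-→d15:-→d16:H4 -> H4
  add 179.0.0.0/8 -> H1 at depth 8
  add 179.110.0.0/16 -> H5 at depth 16
  add 49.36.216.0/24 -> H1 at depth 24
  lookup 49.32.3.124: bits 0011000100100 walk d0:H1→d1:-→d2:-→d3:-→d4:-→d5:-→d6:-→d7:-→d8:-→d9:-→d10:-→d11:-→d12:H0→d13:- -> H0
  lookup 179.96.7.0: bits 101100110110 walk d0:H1→d1:-→d2:-→d3:-→d4:-→d5:-→d6:-→d7:-→d8:H1→d9:-→d10:-→d11:H2→d12:H2 -> H2
  lookup 179.110.30.33: bits 1011001101101110000111100 walk d0:H1→d1:-→d2:-→d3:-→d4:-→d5:-→d6:-→d7:-→d8:H1→d9:-→d10:-→d11:H2→d12:H2→d13:-→d14:-→d15:-→d16:H5→d17:-→d18:-→d19:-→d20:-→d21:-→d22:-→d23:H4→d24:-→d25:- -> H4
  add 49.36.208.0/20 -> H2 at depth 20
  lookup 49.36.0.10: bits 0011000100100100 walk d0:H1→d1:-→d2:-→d3:-→d4:-→d5:-→d6:-→d7:-→d8:-→d9:-→d10:-→d11:-→d12:H0→d13:-→d14:-→d15:-→d16:H4 -> H4

== LOOKUPS ==
["H2","H0","H4","H2","H2","H2","H4","H0","H4","H4","H4","H0","H2","H4","H4"]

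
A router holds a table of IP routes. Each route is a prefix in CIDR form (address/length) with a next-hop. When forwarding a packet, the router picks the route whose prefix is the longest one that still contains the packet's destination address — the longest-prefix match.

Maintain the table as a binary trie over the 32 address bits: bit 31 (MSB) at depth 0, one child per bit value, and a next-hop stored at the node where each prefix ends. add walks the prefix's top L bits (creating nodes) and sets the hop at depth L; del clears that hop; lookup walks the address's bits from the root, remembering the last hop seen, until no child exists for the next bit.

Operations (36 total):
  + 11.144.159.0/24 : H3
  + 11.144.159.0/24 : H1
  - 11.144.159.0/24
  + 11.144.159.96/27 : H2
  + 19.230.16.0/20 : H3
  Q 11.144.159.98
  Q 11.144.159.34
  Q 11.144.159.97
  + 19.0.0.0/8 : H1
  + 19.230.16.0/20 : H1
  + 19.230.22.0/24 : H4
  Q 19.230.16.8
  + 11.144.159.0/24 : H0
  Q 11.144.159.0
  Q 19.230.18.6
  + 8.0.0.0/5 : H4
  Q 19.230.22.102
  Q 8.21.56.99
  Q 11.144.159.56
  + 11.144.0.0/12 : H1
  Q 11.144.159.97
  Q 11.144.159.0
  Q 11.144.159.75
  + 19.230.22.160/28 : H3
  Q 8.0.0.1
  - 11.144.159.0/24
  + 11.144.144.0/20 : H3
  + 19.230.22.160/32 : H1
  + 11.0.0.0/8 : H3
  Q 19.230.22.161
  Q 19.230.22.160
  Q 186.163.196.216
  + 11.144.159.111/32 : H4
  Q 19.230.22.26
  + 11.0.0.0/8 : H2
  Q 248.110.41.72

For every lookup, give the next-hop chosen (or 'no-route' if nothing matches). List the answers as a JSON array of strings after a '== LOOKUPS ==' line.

Trace:
  + 11.144.159.0/24 (H3) depth=24
  + 11.144.159.0/24 (H1) depth=24
  del 11.144.159.0/24 (clear depth 24)
  + 11.144.159.96/27 (H2) depth=27
  + 19.230.16.0/20 (H3) depth=20
  ? 11.144.159.98  path d0:-→d1:-→d2:-→d3:-→d4:-→d5:-→d6:-→d7:-→d8:-→d9:-→d10:-→d11:-→d12:-→d13:-→d14:-→d15:-→d16:-→d17:-→d18:-→d19:-→d20:-→d21:-→d22:-→d23:-→d24:-→d25:-→d26:-→d27:H2  best=H2
  ? 11.144.159.34  path d0:-→d1:-→d2:-→d3:-→d4:-→d5:-→d6:-→d7:-→d8:-→d9:-→d10:-→d11:-→d12:-→d13:-→d14:-→d15:-→d16:-→d17:-→d18:-→d19:-→d20:-→d21:-→d22:-→d23:-→d24:-→d25:-  best=no-route
  ? 11.144.159.97  path d0:-→d1:-→d2:-→d3:-→d4:-→d5:-→d6:-→d7:-→d8:-→d9:-→d10:-→d11:-→d12:-→d13:-→d14:-→d15:-→d16:-→d17:-→d18:-→d19:-→d20:-→d21:-→d22:-→d23:-→d24:-→d25:-→d26:-→d27:H2  best=H2
  + 19.0.0.0/8 (H1) depth=8
  + 19.230.16.0/20 (H1) depth=20
  + 19.230.22.0/24 (H4) depth=24
  ? 19.230.16.8  path d0:-→d1:-→d2:-→d3:-→d4:-→d5:-→d6:-→d7:-→d8:H1→d9:-→d10:-→d11:-→d12:-→d13:-→d14:-→d15:-→d16:-→d17:-→d18:-→d19:-→d20:H1→d21:-  best=H1
  + 11.144.159.0/24 (H0) depth=24
  ? 11.144.159.0  path d0:-→d1:-→d2:-→d3:-→d4:-→d5:-→d6:-→d7:-→d8:-→d9:-→d10:-→d11:-→d12:-→d13:-→d14:-→d15:-→d16:-→d17:-→d18:-→d19:-→d20:-→d21:-→d22:-→d23:-→d24:H0→d25:-  best=H0
  ? 19.230.18.6  path d0:-→d1:-→d2:-→d3:-→d4:-→d5:-→d6:-→d7:-→d8:H1→d9:-→d10:-→d11:-→d12:-→d13:-→d14:-→d15:-→d16:-→d17:-→d18:-→d19:-→d20:H1→d21:-  best=H1
  + 8.0.0.0/5 (H4) depth=5
  ? 19.230.22.102  path d0:-→d1:-→d2:-→d3:-→d4:-→d5:-→d6:-→d7:-→d8:H1→d9:-→d10:-→d11:-→d12:-→d13:-→d14:-→d15:-→d16:-→d17:-→d18:-→d19:-→d20:H1→d21:-→d22:-→d23:-→d24:H4  best=H4
  ? 8.21.56.99  path d0:-→d1:-→d2:-→d3:-→d4:-→d5:H4→d6:-  best=H4
  ? 11.144.159.56  path d0:-→d1:-→d2:-→d3:-→d4:-→d5:H4→d6:-→d7:-→d8:-→d9:-→d10:-→d11:-→d12:-→d13:-→d14:-→d15:-→d16:-→d17:-→d18:-→d19:-→d20:-→d21:-→d22:-→d23:-→d24:H0→d25:-  best=H0
  + 11.144.0.0/12 (H1) depth=12
  ? 11.144.159.97  path d0:-→d1:-→d2:-→d3:-→d4:-→d5:H4→d6:-→d7:-→d8:-→d9:-→d10:-→d11:-→d12:H1→d13:-→d14:-→d15:-→d16:-→d17:-→d18:-→d19:-→d20:-→d21:-→d22:-→d23:-→d24:H0→d25:-→d26:-→d27:H2  best=H2
  ? 11.144.159.0  path d0:-→d1:-→d2:-→d3:-→d4:-→d5:H4→d6:-→d7:-→d8:-→d9:-→d10:-→d11:-→d12:H1→d13:-→d14:-→d15:-→d16:-→d17:-→d18:-→d19:-→d20:-→d21:-→d22:-→d23:-→d24:H0→d25:-  best=H0
  ? 11.144.159.75  path d0:-→d1:-→d2:-→d3:-→d4:-→d5:H4→d6:-→d7:-→d8:-→d9:-→d10:-→d11:-→d12:H1→d13:-→d14:-→d15:-→d16:-→d17:-→d18:-→d19:-→d20:-→d21:-→d22:-→d23:-→d24:H0→d25:-→d26:-  best=H0
  + 19.230.22.160/28 (H3) depth=28
  ? 8.0.0.1  path d0:-→d1:-→d2:-→d3:-→d4:-→d5:H4→d6:-  best=H4
  del 11.144.159.0/24 (clear depth 24)
  + 11.144.144.0/20 (H3) depth=20
  + 19.230.22.160/32 (H1) depth=32
  + 11.0.0.0/8 (H3) depth=8
  ? 19.230.22.161  path d0:-→d1:-→d2:-→d3:-→d4:-→d5:-→d6:-→d7:-→d8:H1→d9:-→d10:-→d11:-→d12:-→d13:-→d14:-→d15:-→d16:-→d17:-→d18:-→d19:-→d20:H1→d21:-→d22:-→d23:-→d24:H4→d25:-→d26:-→d27:-→d28:H3→d29:-→d30:-→d31:-  best=H3
  ? 19.230.22.160  path d0:-→d1:-→d2:-→d3:-→d4:-→d5:-→d6:-→d7:-→d8:H1→d9:-→d10:-→d11:-→d12:-→d13:-→d14:-→d15:-→d16:-→d17:-→d18:-→d19:-→d20:H1→d21:-→d22:-→d23:-→d24:H4→d25:-→d26:-→d27:-→d28:H3→d29:-→d30:-→d31:-→d32:H1  best=H1
  ? 186.163.196.216  path d0:-  best=no-route
  + 11.144.159.111/32 (H4) depth=32
  ? 19.230.22.26  path d0:-→d1:-→d2:-→d3:-→d4:-→d5:-→d6:-→d7:-→d8:H1→d9:-→d10:-→d11:-→d12:-→d13:-→d14:-→d15:-→d16:-→d17:-→d18:-→d19:-→d20:H1→d21:-→d22:-→d23:-→d24:H4  best=H4
  + 11.0.0.0/8 (H2) depth=8
  ? 248.110.41.72  path d0:-  best=no-route

== LOOKUPS ==
["H2","no-route","H2","H1","H0","H1","H4","H4","H0","H2","H0","H0","H4","H3","H1","no-route","H4","no-route"]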